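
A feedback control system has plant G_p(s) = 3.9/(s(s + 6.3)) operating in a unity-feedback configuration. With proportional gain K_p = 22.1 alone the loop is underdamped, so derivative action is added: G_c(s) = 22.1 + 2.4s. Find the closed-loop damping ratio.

ζ = 0.843

Forward path: (22.1 + 2.4s)·3.9/(s(s+6.3)). The closed-loop characteristic equation is s² + (6.3 + 3.9·2.4)s + 3.9·22.1 = 0.
That is s² + 15.66s + 86.19 = 0, so ω_n = 9.284 rad/s and ζ = 15.66/(2·9.284) = 0.8434.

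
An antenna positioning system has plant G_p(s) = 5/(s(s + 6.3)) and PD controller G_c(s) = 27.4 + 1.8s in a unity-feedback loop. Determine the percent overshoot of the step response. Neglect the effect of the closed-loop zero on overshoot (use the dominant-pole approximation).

6.63%

Forward path: (27.4 + 1.8s)·5/(s(s+6.3)). The closed-loop characteristic equation is s² + (6.3 + 5·1.8)s + 5·27.4 = 0.
That is s² + 15.3s + 137 = 0, so ω_n = 11.7 rad/s and ζ = 15.3/(2·11.7) = 0.6536.
%OS = 100·exp(−πζ/√(1−ζ²)) = 6.63%.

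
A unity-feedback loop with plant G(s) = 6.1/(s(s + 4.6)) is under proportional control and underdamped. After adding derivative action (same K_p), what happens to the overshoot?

decrease

With PD the characteristic equation becomes s² + (a + K·K_d)s + K·K_p = 0; the damping term grows, ζ rises, overshoot falls.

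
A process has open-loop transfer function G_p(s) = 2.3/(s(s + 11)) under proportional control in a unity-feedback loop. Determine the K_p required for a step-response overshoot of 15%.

From %OS = 100·exp(−πζ/√(1−ζ²)) = 15%, ζ = −ln(0.15)/√(π²+ln²(0.15)) = 0.5169.
Characteristic equation s² + 11s + 2.3K_p = 0 gives ζ = 11/(2√(2.3K_p)).
Setting ζ = 0.5169: √(2.3K_p) = 11/(2·0.5169) = 10.64, so K_p = 113.2/2.3 = 49.2.

K_p = 49.2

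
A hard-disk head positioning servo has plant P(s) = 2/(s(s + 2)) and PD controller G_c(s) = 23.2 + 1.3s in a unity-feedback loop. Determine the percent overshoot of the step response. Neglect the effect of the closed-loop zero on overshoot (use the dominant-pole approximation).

32.4%

Forward path: (23.2 + 1.3s)·2/(s(s+2)). The closed-loop characteristic equation is s² + (2 + 2·1.3)s + 2·23.2 = 0.
That is s² + 4.6s + 46.4 = 0, so ω_n = 6.812 rad/s and ζ = 4.6/(2·6.812) = 0.3377.
%OS = 100·exp(−πζ/√(1−ζ²)) = 32.4%.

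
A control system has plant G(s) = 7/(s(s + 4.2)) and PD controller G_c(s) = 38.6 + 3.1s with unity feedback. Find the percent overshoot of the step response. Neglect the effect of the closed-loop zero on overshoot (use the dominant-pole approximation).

Forward path: (38.6 + 3.1s)·7/(s(s+4.2)). The closed-loop characteristic equation is s² + (4.2 + 7·3.1)s + 7·38.6 = 0.
That is s² + 25.9s + 270.2 = 0, so ω_n = 16.44 rad/s and ζ = 25.9/(2·16.44) = 0.7878.
%OS = 100·exp(−πζ/√(1−ζ²)) = 1.8%.

1.8%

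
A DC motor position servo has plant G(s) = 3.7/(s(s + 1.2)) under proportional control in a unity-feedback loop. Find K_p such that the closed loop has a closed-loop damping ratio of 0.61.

K_p = 0.261

Closed-loop characteristic equation: s² + 1.2s + K_p·3.7 = 0.
So ω_n = √(3.7K_p) and 2ζω_n = 1.2, giving ζ = 1.2/(2√(3.7K_p)).
Setting ζ = 0.61: √(3.7K_p) = 1.2/(2·0.61) = 0.9836, so K_p = 0.9675/3.7 = 0.261.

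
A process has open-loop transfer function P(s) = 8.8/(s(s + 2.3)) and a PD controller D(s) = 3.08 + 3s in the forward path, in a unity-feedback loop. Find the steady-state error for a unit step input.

The open loop D(s)P(s) has a pole at the origin (type 1), so the static position error constant is infinite and e_ss = 1/(1+∞) = 0.

0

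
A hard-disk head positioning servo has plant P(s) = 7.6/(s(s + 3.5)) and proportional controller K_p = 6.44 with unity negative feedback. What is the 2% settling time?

T_s ≈ 2.29 s

The closed-loop denominator s² + 3.5s + 48.94 gives ω_n = √48.94 = 6.996 and ζ = 3.5/(2ω_n) = 0.2501.
2% settling time T_s ≈ 4/(ζω_n) = 4/1.75 = 2.29 s.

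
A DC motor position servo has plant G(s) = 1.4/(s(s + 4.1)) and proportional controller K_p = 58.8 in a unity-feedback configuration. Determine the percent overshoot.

The closed-loop denominator s² + 4.1s + 82.32 gives ω_n = √82.32 = 9.073 and ζ = 4.1/(2ω_n) = 0.2259.
%OS = 100·exp(−πζ/√(1−ζ²)) = 100·exp(−π·0.2259/√0.9489) = 48.3%.

48.3%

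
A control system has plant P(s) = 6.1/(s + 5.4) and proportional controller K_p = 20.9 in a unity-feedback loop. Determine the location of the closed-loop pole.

s = -132.9

Closed-loop transfer function: T(s) = K_p·P(s)/(1 + K_p·P(s)) = 127.5/(s + 5.4 + 127.5) = 127.5/(s + 132.9).
The closed-loop pole is at s = −132.9.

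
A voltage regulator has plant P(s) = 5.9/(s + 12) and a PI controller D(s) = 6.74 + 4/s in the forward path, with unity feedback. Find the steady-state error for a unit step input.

The open loop D(s)P(s) has a pole at the origin (type 1), so the static position error constant is infinite and e_ss = 1/(1+∞) = 0.

0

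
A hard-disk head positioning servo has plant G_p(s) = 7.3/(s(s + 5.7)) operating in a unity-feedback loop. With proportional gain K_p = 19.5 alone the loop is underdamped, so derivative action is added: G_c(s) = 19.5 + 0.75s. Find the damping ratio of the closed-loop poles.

Forward path: (19.5 + 0.75s)·7.3/(s(s+5.7)). The closed-loop characteristic equation is s² + (5.7 + 7.3·0.75)s + 7.3·19.5 = 0.
That is s² + 11.18s + 142.3 = 0, so ω_n = 11.93 rad/s and ζ = 11.18/(2·11.93) = 0.4683.

ζ = 0.468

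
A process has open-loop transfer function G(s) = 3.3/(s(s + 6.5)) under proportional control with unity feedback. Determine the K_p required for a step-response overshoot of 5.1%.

From %OS = 100·exp(−πζ/√(1−ζ²)) = 5.1%, ζ = −ln(0.051)/√(π²+ln²(0.051)) = 0.6877.
Characteristic equation s² + 6.5s + 3.3K_p = 0 gives ζ = 6.5/(2√(3.3K_p)).
Setting ζ = 0.6877: √(3.3K_p) = 6.5/(2·0.6877) = 4.726, so K_p = 22.33/3.3 = 6.77.

K_p = 6.77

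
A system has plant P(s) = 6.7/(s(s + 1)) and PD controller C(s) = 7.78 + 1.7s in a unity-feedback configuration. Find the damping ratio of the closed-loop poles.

Forward path: (7.78 + 1.7s)·6.7/(s(s+1)). The closed-loop characteristic equation is s² + (1 + 6.7·1.7)s + 6.7·7.78 = 0.
That is s² + 12.39s + 52.13 = 0, so ω_n = 7.22 rad/s and ζ = 12.39/(2·7.22) = 0.8581.

ζ = 0.858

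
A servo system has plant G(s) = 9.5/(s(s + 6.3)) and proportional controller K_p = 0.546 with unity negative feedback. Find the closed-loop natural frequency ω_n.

The closed-loop denominator is s(s+6.3) + 0.546·9.5 = s² + 6.3s + 5.187.
So ω_n² = 5.187 ⇒ ω_n = 2.277 rad/s, and ζ = 6.3/(2ω_n) = 1.38.

ω_n = 2.28 rad/s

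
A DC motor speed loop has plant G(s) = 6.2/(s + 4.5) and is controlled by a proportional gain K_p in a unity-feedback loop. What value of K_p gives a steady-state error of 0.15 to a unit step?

The loop is type 0, so e_ss(step) = 1/(1 + K_pos) with K_pos = K_p·G(0).
G(0) = 1.378. Require 1/(1 + K_p·1.378) = 0.15, so 1 + 1.378·K_p = 6.667.
K_p = (6.667 − 1)/1.378 = 4.11.

K_p = 4.11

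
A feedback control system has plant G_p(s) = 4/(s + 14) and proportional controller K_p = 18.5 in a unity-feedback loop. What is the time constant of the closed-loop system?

τ = 0.0114 s

Closed-loop transfer function: T(s) = K_p·G_p(s)/(1 + K_p·G_p(s)) = 74/(s + 14 + 74) = 74/(s + 88).
Time constant τ = 1/88 = 0.0114 s.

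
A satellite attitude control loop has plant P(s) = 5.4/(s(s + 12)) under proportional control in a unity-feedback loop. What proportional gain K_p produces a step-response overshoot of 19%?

From %OS = 100·exp(−πζ/√(1−ζ²)) = 19%, ζ = −ln(0.19)/√(π²+ln²(0.19)) = 0.4673.
Characteristic equation s² + 12s + 5.4K_p = 0 gives ζ = 12/(2√(5.4K_p)).
Setting ζ = 0.4673: √(5.4K_p) = 12/(2·0.4673) = 12.84, so K_p = 164.8/5.4 = 30.5.

K_p = 30.5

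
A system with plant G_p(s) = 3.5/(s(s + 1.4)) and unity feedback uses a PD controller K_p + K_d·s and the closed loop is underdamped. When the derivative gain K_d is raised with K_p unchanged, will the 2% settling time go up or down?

decrease

Characteristic equation s² + (1.4 + 3.5K_d)s + 3.5K_p = 0: raising K_d increases ζω_n = (1.4+3.5K_d)/2 while the loop stays underdamped, so T_s ≈ 4/(ζω_n) decreases.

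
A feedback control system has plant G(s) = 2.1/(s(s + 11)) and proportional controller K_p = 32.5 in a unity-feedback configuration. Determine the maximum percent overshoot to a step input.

From 1 + K_pG(s) = 0: s² + 11s + 68.25 = 0 ⇒ ω_n = 8.261, ζ = 0.6658.
%OS = 100·exp(−πζ/√(1−ζ²)) = 100·exp(−π·0.6658/√0.5568) = 6.06%.

6.06%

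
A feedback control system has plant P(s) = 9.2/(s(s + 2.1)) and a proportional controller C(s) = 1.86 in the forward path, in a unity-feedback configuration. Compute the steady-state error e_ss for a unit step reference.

The open loop C(s)P(s) has a pole at the origin (type 1), so the static position error constant is infinite and e_ss = 1/(1+∞) = 0.

0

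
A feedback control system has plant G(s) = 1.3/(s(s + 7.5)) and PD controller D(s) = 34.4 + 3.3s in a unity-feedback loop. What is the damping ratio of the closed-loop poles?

Forward path: (34.4 + 3.3s)·1.3/(s(s+7.5)). The closed-loop characteristic equation is s² + (7.5 + 1.3·3.3)s + 1.3·34.4 = 0.
That is s² + 11.79s + 44.72 = 0, so ω_n = 6.687 rad/s and ζ = 11.79/(2·6.687) = 0.8815.

ζ = 0.882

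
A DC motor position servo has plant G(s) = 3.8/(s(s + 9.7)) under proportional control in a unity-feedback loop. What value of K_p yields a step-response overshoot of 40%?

K_p = 79

From %OS = 100·exp(−πζ/√(1−ζ²)) = 40%, ζ = −ln(0.4)/√(π²+ln²(0.4)) = 0.28.
Characteristic equation s² + 9.7s + 3.8K_p = 0 gives ζ = 9.7/(2√(3.8K_p)).
Setting ζ = 0.28: √(3.8K_p) = 9.7/(2·0.28) = 17.32, so K_p = 300/3.8 = 79.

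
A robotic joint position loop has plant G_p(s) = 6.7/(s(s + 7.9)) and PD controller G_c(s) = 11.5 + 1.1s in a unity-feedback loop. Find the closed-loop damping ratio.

Forward path: (11.5 + 1.1s)·6.7/(s(s+7.9)). The closed-loop characteristic equation is s² + (7.9 + 6.7·1.1)s + 6.7·11.5 = 0.
That is s² + 15.27s + 77.05 = 0, so ω_n = 8.778 rad/s and ζ = 15.27/(2·8.778) = 0.8698.

ζ = 0.87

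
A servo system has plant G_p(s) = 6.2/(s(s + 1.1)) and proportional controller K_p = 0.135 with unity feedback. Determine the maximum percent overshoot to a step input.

From 1 + K_pG_p(s) = 0: s² + 1.1s + 0.837 = 0 ⇒ ω_n = 0.9149, ζ = 0.6012.
%OS = 100·exp(−πζ/√(1−ζ²)) = 100·exp(−π·0.6012/√0.6386) = 9.41%.

9.41%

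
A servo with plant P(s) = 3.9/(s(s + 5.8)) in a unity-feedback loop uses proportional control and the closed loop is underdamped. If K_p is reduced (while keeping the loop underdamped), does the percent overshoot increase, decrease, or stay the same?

ζ = 5.8/(2√(3.9K_p)) rises as K_p falls; higher damping means less overshoot.

decrease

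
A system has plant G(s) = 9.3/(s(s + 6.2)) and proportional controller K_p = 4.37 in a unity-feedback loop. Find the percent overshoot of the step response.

17.4%

From 1 + K_pG(s) = 0: s² + 6.2s + 40.64 = 0 ⇒ ω_n = 6.375, ζ = 0.4863.
%OS = 100·exp(−πζ/√(1−ζ²)) = 100·exp(−π·0.4863/√0.7635) = 17.4%.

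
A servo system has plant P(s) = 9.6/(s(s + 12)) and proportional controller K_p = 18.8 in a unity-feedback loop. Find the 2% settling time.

Closed-loop characteristic equation: s² + 12s + 180.5 = 0, so ω_n = 13.43 rad/s and ζ = 12/(2·13.43) = 0.4466.
2% settling time T_s ≈ 4/(ζω_n) = 4/6 = 0.667 s.

T_s ≈ 0.667 s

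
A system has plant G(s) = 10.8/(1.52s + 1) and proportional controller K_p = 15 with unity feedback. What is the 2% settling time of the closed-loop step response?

Closed loop: T(s) = K_p·G/(1+K_p·G) = 162/(1.52s + 1 + 162), with pole at s = −(1 + 162)/1.52 = −107.2.
τ = 1/107.2 = 0.009325 s, so 2% settling time ≈ 4τ = 0.0373 s.

T_s ≈ 0.0373 s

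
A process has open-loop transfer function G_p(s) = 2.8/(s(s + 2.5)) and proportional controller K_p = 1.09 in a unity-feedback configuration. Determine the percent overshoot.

Closed-loop characteristic equation: s² + 2.5s + 3.052 = 0, so ω_n = 1.747 rad/s and ζ = 2.5/(2·1.747) = 0.7155.
%OS = 100·exp(−πζ/√(1−ζ²)) = 100·exp(−π·0.7155/√0.488) = 4%.

4%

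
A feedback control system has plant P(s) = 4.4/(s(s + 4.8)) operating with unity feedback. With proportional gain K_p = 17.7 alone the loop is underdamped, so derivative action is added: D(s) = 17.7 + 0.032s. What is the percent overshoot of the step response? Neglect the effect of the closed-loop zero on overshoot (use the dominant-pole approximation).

40%

Forward path: (17.7 + 0.032s)·4.4/(s(s+4.8)). The closed-loop characteristic equation is s² + (4.8 + 4.4·0.032)s + 4.4·17.7 = 0.
That is s² + 4.941s + 77.88 = 0, so ω_n = 8.825 rad/s and ζ = 4.941/(2·8.825) = 0.2799.
%OS = 100·exp(−πζ/√(1−ζ²)) = 40%.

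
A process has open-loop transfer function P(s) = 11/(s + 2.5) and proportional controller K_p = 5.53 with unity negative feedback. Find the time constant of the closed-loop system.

Closed-loop transfer function: T(s) = K_p·P(s)/(1 + K_p·P(s)) = 60.83/(s + 2.5 + 60.83) = 60.83/(s + 63.33).
Time constant τ = 1/63.33 = 0.0158 s.

τ = 0.0158 s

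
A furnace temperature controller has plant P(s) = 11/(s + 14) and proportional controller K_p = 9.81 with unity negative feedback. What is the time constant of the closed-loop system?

τ = 0.0082 s

Closed-loop transfer function: T(s) = K_p·P(s)/(1 + K_p·P(s)) = 107.9/(s + 14 + 107.9) = 107.9/(s + 121.9).
Time constant τ = 1/121.9 = 0.0082 s.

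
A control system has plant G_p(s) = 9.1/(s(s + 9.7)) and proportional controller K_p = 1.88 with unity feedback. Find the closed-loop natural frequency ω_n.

ω_n = 4.14 rad/s

With unity feedback the closed-loop characteristic equation is s² + 9.7s + 1.88·9.1 = s² + 9.7s + 17.11 = 0.
So ω_n² = 17.11 ⇒ ω_n = 4.136 rad/s, and ζ = 9.7/(2ω_n) = 1.17.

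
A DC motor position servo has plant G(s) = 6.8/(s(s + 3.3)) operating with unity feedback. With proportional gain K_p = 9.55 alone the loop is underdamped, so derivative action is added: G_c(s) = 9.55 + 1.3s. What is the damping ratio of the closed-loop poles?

ζ = 0.753

Forward path: (9.55 + 1.3s)·6.8/(s(s+3.3)). The closed-loop characteristic equation is s² + (3.3 + 6.8·1.3)s + 6.8·9.55 = 0.
That is s² + 12.14s + 64.94 = 0, so ω_n = 8.059 rad/s and ζ = 12.14/(2·8.059) = 0.7532.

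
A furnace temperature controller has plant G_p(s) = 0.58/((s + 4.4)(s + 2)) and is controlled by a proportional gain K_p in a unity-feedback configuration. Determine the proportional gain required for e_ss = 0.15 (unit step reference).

K_p = 86

For a type-0 loop with proportional control, e_ss = 1/(1 + K_p·G_p(0)).
G_p(0) = 0.06591. Require 1/(1 + K_p·0.06591) = 0.15, so 1 + 0.06591·K_p = 6.667.
K_p = (6.667 − 1)/0.06591 = 86.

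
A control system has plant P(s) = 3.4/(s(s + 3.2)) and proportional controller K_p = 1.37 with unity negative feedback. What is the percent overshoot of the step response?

3.11%

The closed-loop denominator s² + 3.2s + 4.658 gives ω_n = √4.658 = 2.158 and ζ = 3.2/(2ω_n) = 0.7413.
%OS = 100·exp(−πζ/√(1−ζ²)) = 100·exp(−π·0.7413/√0.4504) = 3.11%.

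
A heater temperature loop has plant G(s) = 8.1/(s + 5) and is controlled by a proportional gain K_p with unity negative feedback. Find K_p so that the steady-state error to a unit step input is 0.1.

K_p = 5.56

For a type-0 loop with proportional control, e_ss = 1/(1 + K_p·G(0)).
G(0) = 1.62. Require 1/(1 + K_p·1.62) = 0.1, so 1 + 1.62·K_p = 10.
K_p = (10 − 1)/1.62 = 5.56.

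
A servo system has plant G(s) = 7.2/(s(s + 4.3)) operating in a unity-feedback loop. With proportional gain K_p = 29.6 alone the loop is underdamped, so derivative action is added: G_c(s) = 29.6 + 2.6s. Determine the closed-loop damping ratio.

Forward path: (29.6 + 2.6s)·7.2/(s(s+4.3)). The closed-loop characteristic equation is s² + (4.3 + 7.2·2.6)s + 7.2·29.6 = 0.
That is s² + 23.02s + 213.1 = 0, so ω_n = 14.6 rad/s and ζ = 23.02/(2·14.6) = 0.7884.

ζ = 0.788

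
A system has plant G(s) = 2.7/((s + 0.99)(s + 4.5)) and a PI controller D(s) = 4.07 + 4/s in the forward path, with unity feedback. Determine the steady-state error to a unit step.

The open loop D(s)G(s) has a pole at the origin (type 1), so the static position error constant is infinite and e_ss = 1/(1+∞) = 0.

0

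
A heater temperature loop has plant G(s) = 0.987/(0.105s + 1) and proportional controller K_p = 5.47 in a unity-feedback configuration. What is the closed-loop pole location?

Closed loop: T(s) = K_p·G/(1+K_p·G) = 5.399/(0.105s + 1 + 5.399), with pole at s = −(1 + 5.399)/0.105 = −60.94.

s = -60.94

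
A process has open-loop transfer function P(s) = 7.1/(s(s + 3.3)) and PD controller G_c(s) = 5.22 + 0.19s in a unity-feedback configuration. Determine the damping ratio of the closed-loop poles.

ζ = 0.382

Forward path: (5.22 + 0.19s)·7.1/(s(s+3.3)). The closed-loop characteristic equation is s² + (3.3 + 7.1·0.19)s + 7.1·5.22 = 0.
That is s² + 4.649s + 37.06 = 0, so ω_n = 6.088 rad/s and ζ = 4.649/(2·6.088) = 0.3818.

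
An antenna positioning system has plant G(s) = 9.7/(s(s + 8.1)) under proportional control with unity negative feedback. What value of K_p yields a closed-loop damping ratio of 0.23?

Closed-loop characteristic equation: s² + 8.1s + K_p·9.7 = 0.
So ω_n = √(9.7K_p) and 2ζω_n = 8.1, giving ζ = 8.1/(2√(9.7K_p)).
Setting ζ = 0.23: √(9.7K_p) = 8.1/(2·0.23) = 17.61, so K_p = 310.1/9.7 = 32.

K_p = 32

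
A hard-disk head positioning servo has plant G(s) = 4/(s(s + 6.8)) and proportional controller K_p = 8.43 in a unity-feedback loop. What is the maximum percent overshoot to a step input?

10.3%

From 1 + K_pG(s) = 0: s² + 6.8s + 33.72 = 0 ⇒ ω_n = 5.807, ζ = 0.5855.
%OS = 100·exp(−πζ/√(1−ζ²)) = 100·exp(−π·0.5855/√0.6572) = 10.3%.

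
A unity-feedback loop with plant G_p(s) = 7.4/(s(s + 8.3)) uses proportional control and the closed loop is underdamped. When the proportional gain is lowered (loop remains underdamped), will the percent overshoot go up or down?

ζ = 8.3/(2√(7.4K_p)) rises as K_p falls; higher damping means less overshoot.

decrease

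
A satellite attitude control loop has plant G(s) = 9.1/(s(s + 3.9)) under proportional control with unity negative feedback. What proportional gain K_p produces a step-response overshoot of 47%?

From %OS = 100·exp(−πζ/√(1−ζ²)) = 47%, ζ = −ln(0.47)/√(π²+ln²(0.47)) = 0.2337.
Characteristic equation s² + 3.9s + 9.1K_p = 0 gives ζ = 3.9/(2√(9.1K_p)).
Setting ζ = 0.2337: √(9.1K_p) = 3.9/(2·0.2337) = 8.345, so K_p = 69.64/9.1 = 7.65.

K_p = 7.65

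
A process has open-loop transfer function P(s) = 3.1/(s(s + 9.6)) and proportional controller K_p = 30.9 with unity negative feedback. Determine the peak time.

T_p = 0.368 s

Closed-loop characteristic equation: s² + 9.6s + 95.79 = 0, so ω_n = 9.787 rad/s and ζ = 9.6/(2·9.787) = 0.4904.
Damped frequency ω_d = ω_n√(1−ζ²) = 8.529 rad/s, so peak time T_p = π/ω_d = 0.368 s.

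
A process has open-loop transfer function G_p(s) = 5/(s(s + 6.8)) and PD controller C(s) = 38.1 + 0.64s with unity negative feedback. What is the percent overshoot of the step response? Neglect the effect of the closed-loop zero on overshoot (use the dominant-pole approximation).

29.5%

Forward path: (38.1 + 0.64s)·5/(s(s+6.8)). The closed-loop characteristic equation is s² + (6.8 + 5·0.64)s + 5·38.1 = 0.
That is s² + 10s + 190.5 = 0, so ω_n = 13.8 rad/s and ζ = 10/(2·13.8) = 0.3623.
%OS = 100·exp(−πζ/√(1−ζ²)) = 29.5%.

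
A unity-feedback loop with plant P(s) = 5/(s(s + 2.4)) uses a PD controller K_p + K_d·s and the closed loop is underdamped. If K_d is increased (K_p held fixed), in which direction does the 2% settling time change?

decrease

Characteristic equation s² + (2.4 + 5K_d)s + 5K_p = 0: raising K_d increases ζω_n = (2.4+5K_d)/2 while the loop stays underdamped, so T_s ≈ 4/(ζω_n) decreases.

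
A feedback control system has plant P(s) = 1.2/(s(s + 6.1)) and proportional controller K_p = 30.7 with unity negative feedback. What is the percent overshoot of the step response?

Closed-loop characteristic equation: s² + 6.1s + 36.84 = 0, so ω_n = 6.07 rad/s and ζ = 6.1/(2·6.07) = 0.5025.
%OS = 100·exp(−πζ/√(1−ζ²)) = 100·exp(−π·0.5025/√0.7475) = 16.1%.

16.1%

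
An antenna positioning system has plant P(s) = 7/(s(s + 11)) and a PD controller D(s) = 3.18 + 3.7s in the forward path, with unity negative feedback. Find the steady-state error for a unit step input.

0

The open loop D(s)P(s) has a pole at the origin (type 1), so the static position error constant is infinite and e_ss = 1/(1+∞) = 0.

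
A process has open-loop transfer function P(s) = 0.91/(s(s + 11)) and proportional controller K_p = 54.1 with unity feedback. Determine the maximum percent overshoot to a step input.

1.89%

Closed-loop characteristic equation: s² + 11s + 49.23 = 0, so ω_n = 7.016 rad/s and ζ = 11/(2·7.016) = 0.7839.
%OS = 100·exp(−πζ/√(1−ζ²)) = 100·exp(−π·0.7839/√0.3855) = 1.89%.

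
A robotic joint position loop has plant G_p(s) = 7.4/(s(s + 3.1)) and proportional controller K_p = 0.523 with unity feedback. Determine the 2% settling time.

T_s ≈ 2.58 s

Closed-loop characteristic equation: s² + 3.1s + 3.87 = 0, so ω_n = 1.967 rad/s and ζ = 3.1/(2·1.967) = 0.7879.
2% settling time T_s ≈ 4/(ζω_n) = 4/1.55 = 2.58 s.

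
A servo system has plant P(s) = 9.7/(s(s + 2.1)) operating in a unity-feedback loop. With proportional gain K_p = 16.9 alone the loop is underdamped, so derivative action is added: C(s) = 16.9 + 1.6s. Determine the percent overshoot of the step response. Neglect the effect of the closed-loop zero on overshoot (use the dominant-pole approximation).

5.08%

Forward path: (16.9 + 1.6s)·9.7/(s(s+2.1)). The closed-loop characteristic equation is s² + (2.1 + 9.7·1.6)s + 9.7·16.9 = 0.
That is s² + 17.62s + 163.9 = 0, so ω_n = 12.8 rad/s and ζ = 17.62/(2·12.8) = 0.6881.
%OS = 100·exp(−πζ/√(1−ζ²)) = 5.08%.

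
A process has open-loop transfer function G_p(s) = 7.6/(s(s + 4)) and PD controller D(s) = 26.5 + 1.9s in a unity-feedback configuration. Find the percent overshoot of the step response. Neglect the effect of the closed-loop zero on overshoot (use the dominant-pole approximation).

Forward path: (26.5 + 1.9s)·7.6/(s(s+4)). The closed-loop characteristic equation is s² + (4 + 7.6·1.9)s + 7.6·26.5 = 0.
That is s² + 18.44s + 201.4 = 0, so ω_n = 14.19 rad/s and ζ = 18.44/(2·14.19) = 0.6497.
%OS = 100·exp(−πζ/√(1−ζ²)) = 6.82%.

6.82%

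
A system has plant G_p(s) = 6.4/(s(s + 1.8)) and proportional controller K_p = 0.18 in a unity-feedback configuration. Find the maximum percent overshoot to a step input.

0.795%

Closed-loop characteristic equation: s² + 1.8s + 1.152 = 0, so ω_n = 1.073 rad/s and ζ = 1.8/(2·1.073) = 0.8385.
%OS = 100·exp(−πζ/√(1−ζ²)) = 100·exp(−π·0.8385/√0.2969) = 0.795%.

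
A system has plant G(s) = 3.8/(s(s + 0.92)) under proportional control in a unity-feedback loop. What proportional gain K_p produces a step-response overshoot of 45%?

K_p = 0.918

From %OS = 100·exp(−πζ/√(1−ζ²)) = 45%, ζ = −ln(0.45)/√(π²+ln²(0.45)) = 0.2463.
Characteristic equation s² + 0.92s + 3.8K_p = 0 gives ζ = 0.92/(2√(3.8K_p)).
Setting ζ = 0.2463: √(3.8K_p) = 0.92/(2·0.2463) = 1.867, so K_p = 3.487/3.8 = 0.918.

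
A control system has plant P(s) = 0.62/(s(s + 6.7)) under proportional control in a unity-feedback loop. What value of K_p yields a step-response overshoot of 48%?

K_p = 350

From %OS = 100·exp(−πζ/√(1−ζ²)) = 48%, ζ = −ln(0.48)/√(π²+ln²(0.48)) = 0.2275.
Characteristic equation s² + 6.7s + 0.62K_p = 0 gives ζ = 6.7/(2√(0.62K_p)).
Setting ζ = 0.2275: √(0.62K_p) = 6.7/(2·0.2275) = 14.73, so K_p = 216.8/0.62 = 350.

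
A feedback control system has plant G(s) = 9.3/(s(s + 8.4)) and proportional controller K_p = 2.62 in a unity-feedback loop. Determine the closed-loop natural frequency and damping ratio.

ω_n = 4.94 rad/s, ζ = 0.851

1 + K_p·G(s) = 0 gives s² + 8.4s + 24.37 = 0.
So ω_n² = 24.37 ⇒ ω_n = 4.936 rad/s, and ζ = 8.4/(2ω_n) = 0.851.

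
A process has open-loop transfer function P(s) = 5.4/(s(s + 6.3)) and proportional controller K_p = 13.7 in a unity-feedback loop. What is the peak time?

T_p = 0.393 s

From 1 + K_pP(s) = 0: s² + 6.3s + 73.98 = 0 ⇒ ω_n = 8.601, ζ = 0.3662.
Damped frequency ω_d = ω_n√(1−ζ²) = 8.004 rad/s, so peak time T_p = π/ω_d = 0.393 s.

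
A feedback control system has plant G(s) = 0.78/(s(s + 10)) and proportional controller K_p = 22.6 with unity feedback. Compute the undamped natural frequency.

ω_n = 4.2 rad/s

The closed-loop denominator is s(s+10) + 22.6·0.78 = s² + 10s + 17.63.
So ω_n² = 17.63 ⇒ ω_n = 4.199 rad/s, and ζ = 10/(2ω_n) = 1.19.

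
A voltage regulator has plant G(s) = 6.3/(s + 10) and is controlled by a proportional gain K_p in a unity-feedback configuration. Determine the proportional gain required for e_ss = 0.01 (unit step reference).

Steady-state error for a unit step on this type-0 loop is 1/(1 + K_p·G(0)).
G(0) = 0.63. Require 1/(1 + K_p·0.63) = 0.01, so 1 + 0.63·K_p = 100.
K_p = (100 − 1)/0.63 = 157.

K_p = 157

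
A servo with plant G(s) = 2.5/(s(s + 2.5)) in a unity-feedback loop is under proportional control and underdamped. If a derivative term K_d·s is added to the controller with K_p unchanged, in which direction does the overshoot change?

decrease

With PD the characteristic equation becomes s² + (a + K·K_d)s + K·K_p = 0; the damping term grows, ζ rises, overshoot falls.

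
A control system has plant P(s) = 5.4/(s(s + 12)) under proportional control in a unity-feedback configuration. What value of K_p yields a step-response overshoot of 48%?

From %OS = 100·exp(−πζ/√(1−ζ²)) = 48%, ζ = −ln(0.48)/√(π²+ln²(0.48)) = 0.2275.
Characteristic equation s² + 12s + 5.4K_p = 0 gives ζ = 12/(2√(5.4K_p)).
Setting ζ = 0.2275: √(5.4K_p) = 12/(2·0.2275) = 26.37, so K_p = 695.5/5.4 = 129.

K_p = 129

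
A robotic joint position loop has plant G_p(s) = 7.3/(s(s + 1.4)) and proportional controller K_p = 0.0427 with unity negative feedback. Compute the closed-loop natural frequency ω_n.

1 + K_p·G_p(s) = 0 gives s² + 1.4s + 0.3117 = 0.
Matching s² + 2ζω_n s + ω_n²: ω_n = √0.3117 = 0.5583 rad/s and 2ζω_n = 1.4, so ζ = 1.4/(2·0.5583) = 1.25.

ω_n = 0.558 rad/s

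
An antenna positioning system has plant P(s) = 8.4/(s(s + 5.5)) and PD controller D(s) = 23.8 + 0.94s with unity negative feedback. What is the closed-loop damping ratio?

Forward path: (23.8 + 0.94s)·8.4/(s(s+5.5)). The closed-loop characteristic equation is s² + (5.5 + 8.4·0.94)s + 8.4·23.8 = 0.
That is s² + 13.4s + 199.9 = 0, so ω_n = 14.14 rad/s and ζ = 13.4/(2·14.14) = 0.4737.

ζ = 0.474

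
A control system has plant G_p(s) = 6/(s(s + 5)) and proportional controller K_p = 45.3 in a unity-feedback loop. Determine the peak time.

T_p = 0.193 s

Closed-loop characteristic equation: s² + 5s + 271.8 = 0, so ω_n = 16.49 rad/s and ζ = 5/(2·16.49) = 0.1516.
Damped frequency ω_d = ω_n√(1−ζ²) = 16.3 rad/s, so peak time T_p = π/ω_d = 0.193 s.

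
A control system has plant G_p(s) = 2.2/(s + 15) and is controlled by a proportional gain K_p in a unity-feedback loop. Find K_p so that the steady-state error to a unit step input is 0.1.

K_p = 61.4

For a type-0 loop with proportional control, e_ss = 1/(1 + K_p·G_p(0)).
G_p(0) = 0.1467. Require 1/(1 + K_p·0.1467) = 0.1, so 1 + 0.1467·K_p = 10.
K_p = (10 − 1)/0.1467 = 61.4.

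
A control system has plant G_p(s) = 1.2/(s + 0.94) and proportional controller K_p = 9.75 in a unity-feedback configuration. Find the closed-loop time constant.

Closed-loop transfer function: T(s) = K_p·G_p(s)/(1 + K_p·G_p(s)) = 11.7/(s + 0.94 + 11.7) = 11.7/(s + 12.64).
Time constant τ = 1/12.64 = 0.0791 s.

τ = 0.0791 s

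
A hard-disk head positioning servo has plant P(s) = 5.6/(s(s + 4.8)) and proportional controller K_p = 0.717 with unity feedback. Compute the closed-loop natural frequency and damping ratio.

The closed-loop denominator is s(s+4.8) + 0.717·5.6 = s² + 4.8s + 4.015.
So ω_n² = 4.015 ⇒ ω_n = 2.004 rad/s, and ζ = 4.8/(2ω_n) = 1.2.

ω_n = 2 rad/s, ζ = 1.2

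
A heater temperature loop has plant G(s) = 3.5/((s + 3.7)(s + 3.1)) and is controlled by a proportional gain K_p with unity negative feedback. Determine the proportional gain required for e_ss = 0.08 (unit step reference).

The loop is type 0, so e_ss(step) = 1/(1 + K_pos) with K_pos = K_p·G(0).
G(0) = 0.3051. Require 1/(1 + K_p·0.3051) = 0.08, so 1 + 0.3051·K_p = 12.5.
K_p = (12.5 − 1)/0.3051 = 37.7.

K_p = 37.7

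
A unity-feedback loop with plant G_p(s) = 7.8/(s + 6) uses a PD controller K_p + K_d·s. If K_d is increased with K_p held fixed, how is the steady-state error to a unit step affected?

K_d affects only the transient (the s-coefficient); the DC loop gain, and hence e_ss, depends only on K_p.

unchanged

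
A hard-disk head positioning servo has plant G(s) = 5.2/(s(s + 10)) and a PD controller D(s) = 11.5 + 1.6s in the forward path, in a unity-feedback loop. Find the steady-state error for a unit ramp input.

The loop has one pole at the origin (type 1). Velocity error constant K_v = lim_{s→0} s·D(s)G(s) = 11.5·5.2/10 = 5.98.
Steady-state error to a unit ramp: e_ss = 1/K_v = 0.167.

0.167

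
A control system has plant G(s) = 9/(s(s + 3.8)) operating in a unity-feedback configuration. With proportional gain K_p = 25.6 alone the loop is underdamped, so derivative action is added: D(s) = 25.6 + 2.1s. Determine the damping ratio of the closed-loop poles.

ζ = 0.748

Forward path: (25.6 + 2.1s)·9/(s(s+3.8)). The closed-loop characteristic equation is s² + (3.8 + 9·2.1)s + 9·25.6 = 0.
That is s² + 22.7s + 230.4 = 0, so ω_n = 15.18 rad/s and ζ = 22.7/(2·15.18) = 0.7477.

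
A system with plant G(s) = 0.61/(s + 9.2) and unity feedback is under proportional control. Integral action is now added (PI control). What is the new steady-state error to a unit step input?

The integrator makes K_pos = lim_{s→0} C(s)G(s) infinite, so e_ss = 1/(1+K_pos) = 0.

0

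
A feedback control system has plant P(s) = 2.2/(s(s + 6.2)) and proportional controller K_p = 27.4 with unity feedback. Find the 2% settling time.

From 1 + K_pP(s) = 0: s² + 6.2s + 60.28 = 0 ⇒ ω_n = 7.764, ζ = 0.3993.
2% settling time T_s ≈ 4/(ζω_n) = 4/3.1 = 1.29 s.

T_s ≈ 1.29 s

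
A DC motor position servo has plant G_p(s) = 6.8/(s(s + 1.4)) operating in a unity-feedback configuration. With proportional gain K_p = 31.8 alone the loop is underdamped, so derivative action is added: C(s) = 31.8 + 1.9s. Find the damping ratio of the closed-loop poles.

ζ = 0.487

Forward path: (31.8 + 1.9s)·6.8/(s(s+1.4)). The closed-loop characteristic equation is s² + (1.4 + 6.8·1.9)s + 6.8·31.8 = 0.
That is s² + 14.32s + 216.2 = 0, so ω_n = 14.71 rad/s and ζ = 14.32/(2·14.71) = 0.4869.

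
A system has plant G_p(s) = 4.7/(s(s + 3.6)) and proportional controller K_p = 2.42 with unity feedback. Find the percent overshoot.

13.8%

The closed-loop denominator s² + 3.6s + 11.37 gives ω_n = √11.37 = 3.373 and ζ = 3.6/(2ω_n) = 0.5337.
%OS = 100·exp(−πζ/√(1−ζ²)) = 100·exp(−π·0.5337/√0.7151) = 13.8%.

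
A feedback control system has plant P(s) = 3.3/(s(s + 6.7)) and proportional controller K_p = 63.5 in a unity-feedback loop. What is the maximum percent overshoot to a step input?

The closed-loop denominator s² + 6.7s + 209.5 gives ω_n = √209.5 = 14.48 and ζ = 6.7/(2ω_n) = 0.2314.
%OS = 100·exp(−πζ/√(1−ζ²)) = 100·exp(−π·0.2314/√0.9464) = 47.4%.

47.4%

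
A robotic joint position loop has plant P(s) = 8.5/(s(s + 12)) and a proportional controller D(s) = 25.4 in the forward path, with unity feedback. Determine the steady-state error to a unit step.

The open loop D(s)P(s) has a pole at the origin (type 1), so the static position error constant is infinite and e_ss = 1/(1+∞) = 0.

0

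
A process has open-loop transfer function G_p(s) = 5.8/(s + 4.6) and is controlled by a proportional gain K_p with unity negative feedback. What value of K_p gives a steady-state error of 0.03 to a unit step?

For a type-0 loop with proportional control, e_ss = 1/(1 + K_p·G_p(0)).
G_p(0) = 1.261. Require 1/(1 + K_p·1.261) = 0.03, so 1 + 1.261·K_p = 33.33.
K_p = (33.33 − 1)/1.261 = 25.6.

K_p = 25.6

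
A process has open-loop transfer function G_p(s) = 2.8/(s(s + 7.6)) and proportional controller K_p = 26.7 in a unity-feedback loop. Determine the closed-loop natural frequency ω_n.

ω_n = 8.65 rad/s

1 + K_p·G_p(s) = 0 gives s² + 7.6s + 74.76 = 0.
So ω_n² = 74.76 ⇒ ω_n = 8.646 rad/s, and ζ = 7.6/(2ω_n) = 0.439.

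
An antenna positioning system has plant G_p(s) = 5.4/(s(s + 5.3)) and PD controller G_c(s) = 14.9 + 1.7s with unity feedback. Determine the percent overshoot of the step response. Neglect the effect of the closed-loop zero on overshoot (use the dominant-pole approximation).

Forward path: (14.9 + 1.7s)·5.4/(s(s+5.3)). The closed-loop characteristic equation is s² + (5.3 + 5.4·1.7)s + 5.4·14.9 = 0.
That is s² + 14.48s + 80.46 = 0, so ω_n = 8.97 rad/s and ζ = 14.48/(2·8.97) = 0.8071.
%OS = 100·exp(−πζ/√(1−ζ²)) = 1.36%.

1.36%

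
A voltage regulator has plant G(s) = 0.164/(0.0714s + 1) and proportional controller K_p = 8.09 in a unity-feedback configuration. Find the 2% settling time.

T_s ≈ 0.123 s

Closed loop: T(s) = K_p·G/(1+K_p·G) = 1.327/(0.0714s + 1 + 1.327), with pole at s = −(1 + 1.327)/0.0714 = −32.59.
τ = 1/32.59 = 0.03069 s, so 2% settling time ≈ 4τ = 0.123 s.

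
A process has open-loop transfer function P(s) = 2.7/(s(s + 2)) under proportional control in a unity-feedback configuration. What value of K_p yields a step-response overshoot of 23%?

K_p = 2.06

From %OS = 100·exp(−πζ/√(1−ζ²)) = 23%, ζ = −ln(0.23)/√(π²+ln²(0.23)) = 0.4237.
Characteristic equation s² + 2s + 2.7K_p = 0 gives ζ = 2/(2√(2.7K_p)).
Setting ζ = 0.4237: √(2.7K_p) = 2/(2·0.4237) = 2.36, so K_p = 5.569/2.7 = 2.06.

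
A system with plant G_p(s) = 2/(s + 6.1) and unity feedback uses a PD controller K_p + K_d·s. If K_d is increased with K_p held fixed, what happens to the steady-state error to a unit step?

unchanged

At s = 0 the derivative term contributes nothing: C(0) = K_p regardless of K_d, so K_pos = K_p·G_p(0) and e_ss are unchanged.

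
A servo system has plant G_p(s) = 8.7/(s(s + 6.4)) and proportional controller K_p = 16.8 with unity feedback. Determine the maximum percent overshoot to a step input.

42.2%

Closed-loop characteristic equation: s² + 6.4s + 146.2 = 0, so ω_n = 12.09 rad/s and ζ = 6.4/(2·12.09) = 0.2647.
%OS = 100·exp(−πζ/√(1−ζ²)) = 100·exp(−π·0.2647/√0.9299) = 42.2%.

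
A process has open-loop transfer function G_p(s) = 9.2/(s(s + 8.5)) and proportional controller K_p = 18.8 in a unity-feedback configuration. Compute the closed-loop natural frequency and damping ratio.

With unity feedback the closed-loop characteristic equation is s² + 8.5s + 18.8·9.2 = s² + 8.5s + 173 = 0.
So ω_n² = 173 ⇒ ω_n = 13.15 rad/s, and ζ = 8.5/(2ω_n) = 0.323.

ω_n = 13.2 rad/s, ζ = 0.323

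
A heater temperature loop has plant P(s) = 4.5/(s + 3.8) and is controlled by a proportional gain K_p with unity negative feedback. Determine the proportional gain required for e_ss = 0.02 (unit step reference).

Steady-state error for a unit step on this type-0 loop is 1/(1 + K_p·P(0)).
P(0) = 1.184. Require 1/(1 + K_p·1.184) = 0.02, so 1 + 1.184·K_p = 50.
K_p = (50 − 1)/1.184 = 41.4.

K_p = 41.4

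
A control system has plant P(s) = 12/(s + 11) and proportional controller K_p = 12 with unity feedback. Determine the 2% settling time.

Closed-loop transfer function: T(s) = K_p·P(s)/(1 + K_p·P(s)) = 144/(s + 11 + 144) = 144/(s + 155).
Time constant τ = 1/155 = 0.006452 s, so the 2% settling time is about 4τ = 0.0258 s.

T_s ≈ 0.0258 s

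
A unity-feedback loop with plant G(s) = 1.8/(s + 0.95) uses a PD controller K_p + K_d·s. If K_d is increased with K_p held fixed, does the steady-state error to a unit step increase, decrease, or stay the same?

unchanged

At s = 0 the derivative term contributes nothing: C(0) = K_p regardless of K_d, so K_pos = K_p·G(0) and e_ss are unchanged.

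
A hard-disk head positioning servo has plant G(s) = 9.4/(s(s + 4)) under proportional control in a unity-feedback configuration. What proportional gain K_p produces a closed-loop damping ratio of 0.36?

K_p = 3.28

Closed-loop characteristic equation: s² + 4s + K_p·9.4 = 0.
So ω_n = √(9.4K_p) and 2ζω_n = 4, giving ζ = 4/(2√(9.4K_p)).
Setting ζ = 0.36: √(9.4K_p) = 4/(2·0.36) = 5.556, so K_p = 30.86/9.4 = 3.28.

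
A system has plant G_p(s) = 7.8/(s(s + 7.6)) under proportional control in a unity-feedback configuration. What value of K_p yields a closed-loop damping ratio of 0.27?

K_p = 25.4

Closed-loop characteristic equation: s² + 7.6s + K_p·7.8 = 0.
So ω_n = √(7.8K_p) and 2ζω_n = 7.6, giving ζ = 7.6/(2√(7.8K_p)).
Setting ζ = 0.27: √(7.8K_p) = 7.6/(2·0.27) = 14.07, so K_p = 198.1/7.8 = 25.4.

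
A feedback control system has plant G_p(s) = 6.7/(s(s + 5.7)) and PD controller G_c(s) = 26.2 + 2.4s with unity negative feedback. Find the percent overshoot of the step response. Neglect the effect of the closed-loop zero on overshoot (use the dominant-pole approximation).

Forward path: (26.2 + 2.4s)·6.7/(s(s+5.7)). The closed-loop characteristic equation is s² + (5.7 + 6.7·2.4)s + 6.7·26.2 = 0.
That is s² + 21.78s + 175.5 = 0, so ω_n = 13.25 rad/s and ζ = 21.78/(2·13.25) = 0.8219.
%OS = 100·exp(−πζ/√(1−ζ²)) = 1.07%.

1.07%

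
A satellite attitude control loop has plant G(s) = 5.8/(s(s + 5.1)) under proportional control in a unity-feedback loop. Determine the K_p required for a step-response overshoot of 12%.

K_p = 3.58

From %OS = 100·exp(−πζ/√(1−ζ²)) = 12%, ζ = −ln(0.12)/√(π²+ln²(0.12)) = 0.5594.
Characteristic equation s² + 5.1s + 5.8K_p = 0 gives ζ = 5.1/(2√(5.8K_p)).
Setting ζ = 0.5594: √(5.8K_p) = 5.1/(2·0.5594) = 4.558, so K_p = 20.78/5.8 = 3.58.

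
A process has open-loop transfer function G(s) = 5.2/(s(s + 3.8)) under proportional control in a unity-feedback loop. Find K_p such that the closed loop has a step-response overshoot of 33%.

From %OS = 100·exp(−πζ/√(1−ζ²)) = 33%, ζ = −ln(0.33)/√(π²+ln²(0.33)) = 0.3328.
Characteristic equation s² + 3.8s + 5.2K_p = 0 gives ζ = 3.8/(2√(5.2K_p)).
Setting ζ = 0.3328: √(5.2K_p) = 3.8/(2·0.3328) = 5.709, so K_p = 32.6/5.2 = 6.27.

K_p = 6.27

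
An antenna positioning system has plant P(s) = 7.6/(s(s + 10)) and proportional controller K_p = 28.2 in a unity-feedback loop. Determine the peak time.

The closed-loop denominator s² + 10s + 214.3 gives ω_n = √214.3 = 14.64 and ζ = 10/(2ω_n) = 0.3415.
Damped frequency ω_d = ω_n√(1−ζ²) = 13.76 rad/s, so peak time T_p = π/ω_d = 0.228 s.

T_p = 0.228 s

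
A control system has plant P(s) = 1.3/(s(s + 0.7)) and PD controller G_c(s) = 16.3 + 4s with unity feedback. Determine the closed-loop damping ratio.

Forward path: (16.3 + 4s)·1.3/(s(s+0.7)). The closed-loop characteristic equation is s² + (0.7 + 1.3·4)s + 1.3·16.3 = 0.
That is s² + 5.9s + 21.19 = 0, so ω_n = 4.603 rad/s and ζ = 5.9/(2·4.603) = 0.6409.

ζ = 0.641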